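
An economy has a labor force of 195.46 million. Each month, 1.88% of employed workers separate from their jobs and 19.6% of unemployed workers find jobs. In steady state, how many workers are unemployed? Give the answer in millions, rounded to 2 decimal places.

Steady-state unemployment rate u* = s/(s+f) = 1.88/(1.88+19.6) = 0.087523.
Unemployed = u* × labor force = 0.087523 × 195.46 ≈ 17.11 million.

About 17.11 million are unemployed in steady state.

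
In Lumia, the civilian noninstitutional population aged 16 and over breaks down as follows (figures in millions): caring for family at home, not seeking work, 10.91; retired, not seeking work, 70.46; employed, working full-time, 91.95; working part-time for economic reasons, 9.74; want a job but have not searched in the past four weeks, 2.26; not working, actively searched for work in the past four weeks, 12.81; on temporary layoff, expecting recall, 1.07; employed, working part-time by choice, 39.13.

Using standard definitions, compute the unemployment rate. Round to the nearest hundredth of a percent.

Employed = 91.95 + 9.74 + 39.13 = 140.82 million (anyone who worked, including part-time for economic reasons, counts as employed).
Unemployed = 12.81 + 1.07 = 13.88 million (jobless and actively searching, or on temporary layoff).
Labor force = 140.82 + 13.88 = 154.70 million.
Unemployment rate = 13.88 / 154.70 = 8.97%.

Unemployment rate ≈ 8.97%.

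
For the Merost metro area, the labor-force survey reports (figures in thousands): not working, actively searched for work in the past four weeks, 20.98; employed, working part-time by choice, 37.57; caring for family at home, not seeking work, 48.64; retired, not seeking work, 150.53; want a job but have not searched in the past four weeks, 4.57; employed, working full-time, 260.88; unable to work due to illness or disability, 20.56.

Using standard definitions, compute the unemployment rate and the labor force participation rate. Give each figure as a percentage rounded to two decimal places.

Employed = 37.57 + 260.88 = 298.45 thousand.
Unemployed = 20.98 thousand.
Labor force = 298.45 + 20.98 = 319.43 thousand.
Not in labor force = 48.64 + 150.53 + 4.57 + 20.56 = 224.30 thousand (those not working and not actively searching are outside the labor force — including those who want a job but have given up searching).
Civilian working-age population = 319.43 + 224.30 = 543.73 thousand.
Unemployment rate = 20.98 / 319.43 = 6.57%.
Labor force participation rate = 319.43 / 543.73 = 58.75%.

Unemployment rate ≈ 6.57%; labor force participation rate ≈ 58.75%.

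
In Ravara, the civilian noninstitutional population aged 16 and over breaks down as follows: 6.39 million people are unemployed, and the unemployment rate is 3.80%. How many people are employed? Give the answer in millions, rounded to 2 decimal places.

About 161.77 million are employed.

Labor force = U / u = 6.39 / 0.0380 ≈ 168.16 million.
Employed = labor force − unemployed = 168.16 − 6.39 = 161.77 million.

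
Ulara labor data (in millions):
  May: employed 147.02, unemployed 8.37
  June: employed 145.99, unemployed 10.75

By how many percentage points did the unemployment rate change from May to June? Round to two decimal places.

May: labor force = 147.02 + 8.37 = 155.39; u = 8.37/155.39 = 5.39%.
June: labor force = 145.99 + 10.75 = 156.74; u = 10.75/156.74 = 6.86%.
Change = 6.86% − 5.39% = +1.47 pp.

The unemployment rate changed by +1.47 percentage points.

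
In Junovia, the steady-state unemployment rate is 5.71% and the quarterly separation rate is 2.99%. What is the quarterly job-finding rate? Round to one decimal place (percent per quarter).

Job-finding rate ≈ 49.4% per quarter.

From u* = s/(s+f): f = s·(1−u)/u.
f = 2.99 × (1 − 0.0571) / 0.0571 = 2.8193 / 0.0571 ≈ 49.4% per quarter.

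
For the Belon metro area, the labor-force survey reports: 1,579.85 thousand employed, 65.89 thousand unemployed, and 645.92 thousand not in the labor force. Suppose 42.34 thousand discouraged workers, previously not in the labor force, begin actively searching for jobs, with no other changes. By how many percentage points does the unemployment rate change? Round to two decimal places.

The unemployment rate changes by +2.41 percentage points.

Initially, labor force = 1,579.85 + 65.89 = 1,645.74 thousand, so u = 65.89/1,645.74 = 4.00%.
After the change, unemployed and labor force both rise by 42.34 → E = 1,579.85, U = 108.23, labor force = 1,688.08 thousand.
New unemployment rate = 108.23 / 1,688.08 = 6.41%.
Change = 6.41% − 4.00% = +2.41 percentage points.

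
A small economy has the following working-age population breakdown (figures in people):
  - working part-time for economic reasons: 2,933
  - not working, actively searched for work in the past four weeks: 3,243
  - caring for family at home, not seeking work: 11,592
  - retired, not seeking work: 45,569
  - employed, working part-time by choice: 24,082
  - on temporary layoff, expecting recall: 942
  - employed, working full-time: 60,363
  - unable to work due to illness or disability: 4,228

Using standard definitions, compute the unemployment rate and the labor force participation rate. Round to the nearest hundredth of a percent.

Employed = 2,933 + 24,082 + 60,363 = 87,378 (anyone who worked, including part-time for economic reasons, counts as employed).
Unemployed = 3,243 + 942 = 4,185 (jobless and actively searching, or on temporary layoff).
Labor force = 87,378 + 4,185 = 91,563.
Not in labor force = 11,592 + 45,569 + 4,228 = 61,389 (those not working and not actively searching are outside the labor force).
Civilian working-age population = 91,563 + 61,389 = 152,952.
Unemployment rate = 4,185 / 91,563 = 4.57%.
Labor force participation rate = 91,563 / 152,952 = 59.86%.

Unemployment rate ≈ 4.57%; labor force participation rate ≈ 59.86%.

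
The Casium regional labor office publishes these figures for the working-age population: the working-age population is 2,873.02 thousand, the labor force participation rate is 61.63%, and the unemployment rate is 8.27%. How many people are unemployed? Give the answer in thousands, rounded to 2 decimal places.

About 146.43 thousand are unemployed.

Labor force = 0.6163 × 2,873.02 = 1,770.64 thousand.
Unemployed = 0.0827 × 1,770.64 ≈ 146.43 thousand.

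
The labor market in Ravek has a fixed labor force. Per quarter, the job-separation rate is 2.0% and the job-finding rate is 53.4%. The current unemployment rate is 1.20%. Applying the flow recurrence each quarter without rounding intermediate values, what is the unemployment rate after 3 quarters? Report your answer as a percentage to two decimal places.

With a fixed labor force, u_{t+1} = u_t + s·(1−u_t) − f·u_t = u_t·(1−s−f) + s.
Here 1−s−f = 0.446 and s = 0.020.
u_1 = 0.012000 × 0.446 + 0.020 = 0.025352.
u_2 = 0.025352 × 0.446 + 0.020 = 0.031307.
u_3 = 0.031307 × 0.446 + 0.020 = 0.033963.

Unemployment rate after three quarters ≈ 3.40%.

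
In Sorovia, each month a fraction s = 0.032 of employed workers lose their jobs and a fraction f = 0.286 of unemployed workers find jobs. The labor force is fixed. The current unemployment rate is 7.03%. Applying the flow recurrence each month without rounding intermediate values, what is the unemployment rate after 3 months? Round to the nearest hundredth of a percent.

With a fixed labor force, u_{t+1} = u_t + s·(1−u_t) − f·u_t = u_t·(1−s−f) + s.
Here 1−s−f = 0.682 and s = 0.032.
u_1 = 0.070300 × 0.682 + 0.032 = 0.079945.
u_2 = 0.079945 × 0.682 + 0.032 = 0.086522.
u_3 = 0.086522 × 0.682 + 0.032 = 0.091008.

Unemployment rate after three months ≈ 9.10%.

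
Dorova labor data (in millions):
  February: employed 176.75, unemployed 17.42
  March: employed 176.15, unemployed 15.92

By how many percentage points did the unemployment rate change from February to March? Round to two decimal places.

The unemployment rate changed by −0.68 percentage points.

February: labor force = 176.75 + 17.42 = 194.17; u = 17.42/194.17 = 8.97%.
March: labor force = 176.15 + 15.92 = 192.07; u = 15.92/192.07 = 8.29%.
Change = 8.29% − 8.97% = −0.68 pp.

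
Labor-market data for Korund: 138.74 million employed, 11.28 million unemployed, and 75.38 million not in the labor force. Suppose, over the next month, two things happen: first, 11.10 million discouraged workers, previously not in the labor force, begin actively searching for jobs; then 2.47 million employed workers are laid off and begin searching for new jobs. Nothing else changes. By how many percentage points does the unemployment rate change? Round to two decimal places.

Initially, labor force = 138.74 + 11.28 = 150.02 million, so u = 11.28/150.02 = 7.52%.
After the first change, unemployed and labor force both rise by 11.10 → E = 138.74, U = 22.38, labor force = 161.12 million.
After the second change, employed falls and unemployed rises by 2.47; labor force unchanged → E = 136.27, U = 24.85, labor force = 161.12 million.
New unemployment rate = 24.85 / 161.12 = 15.42%.
Change = 15.42% − 7.52% = +7.90 percentage points.

The unemployment rate changes by +7.90 percentage points.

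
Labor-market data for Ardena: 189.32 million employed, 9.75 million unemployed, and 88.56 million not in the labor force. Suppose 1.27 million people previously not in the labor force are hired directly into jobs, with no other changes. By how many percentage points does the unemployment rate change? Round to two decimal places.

Initially, labor force = 189.32 + 9.75 = 199.07 million, so u = 9.75/199.07 = 4.90%.
After the change, employed and labor force both rise by 1.27; unemployed unchanged → E = 190.59, U = 9.75, labor force = 200.34 million.
New unemployment rate = 9.75 / 200.34 = 4.87%.
Change = 4.87% − 4.90% = −0.03 percentage points.

The unemployment rate changes by −0.03 percentage points.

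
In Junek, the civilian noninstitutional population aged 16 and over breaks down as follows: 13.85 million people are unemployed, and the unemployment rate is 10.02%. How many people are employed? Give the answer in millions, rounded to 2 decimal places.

About 124.37 million are employed.

Labor force = U / u = 13.85 / 0.1002 ≈ 138.22 million.
Employed = labor force − unemployed = 138.22 − 13.85 = 124.37 million.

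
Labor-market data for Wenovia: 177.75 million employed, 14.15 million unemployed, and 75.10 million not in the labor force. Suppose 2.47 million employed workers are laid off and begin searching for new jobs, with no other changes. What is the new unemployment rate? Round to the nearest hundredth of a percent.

New unemployment rate ≈ 8.66%.

Initially, labor force = 177.75 + 14.15 = 191.90 million, so u = 14.15/191.90 = 7.37%.
After the change, employed falls and unemployed rises by 2.47; labor force unchanged → E = 175.28, U = 16.62, labor force = 191.90 million.
New unemployment rate = 16.62 / 191.90 = 8.66%.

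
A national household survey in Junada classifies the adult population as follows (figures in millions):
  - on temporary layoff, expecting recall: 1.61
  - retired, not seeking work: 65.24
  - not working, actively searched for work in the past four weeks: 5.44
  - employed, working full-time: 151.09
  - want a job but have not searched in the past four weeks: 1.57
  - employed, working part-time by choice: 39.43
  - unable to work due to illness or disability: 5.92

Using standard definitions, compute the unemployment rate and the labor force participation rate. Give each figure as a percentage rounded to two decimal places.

Employed = 151.09 + 39.43 = 190.52 million.
Unemployed = 1.61 + 5.44 = 7.05 million (jobless and actively searching, or on temporary layoff).
Labor force = 190.52 + 7.05 = 197.57 million.
Not in labor force = 65.24 + 1.57 + 5.92 = 72.73 million (those not working and not actively searching are outside the labor force — including those who want a job but have given up searching).
Civilian working-age population = 197.57 + 72.73 = 270.30 million.
Unemployment rate = 7.05 / 197.57 = 3.57%.
Labor force participation rate = 197.57 / 270.30 = 73.09%.

Unemployment rate ≈ 3.57%; labor force participation rate ≈ 73.09%.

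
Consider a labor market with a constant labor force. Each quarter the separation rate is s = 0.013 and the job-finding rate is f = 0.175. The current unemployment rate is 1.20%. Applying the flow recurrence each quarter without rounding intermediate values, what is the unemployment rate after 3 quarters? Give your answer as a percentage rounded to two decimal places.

With a fixed labor force, u_{t+1} = u_t + s·(1−u_t) − f·u_t = u_t·(1−s−f) + s.
Here 1−s−f = 0.812 and s = 0.013.
u_1 = 0.012000 × 0.812 + 0.013 = 0.022744.
u_2 = 0.022744 × 0.812 + 0.013 = 0.031468.
u_3 = 0.031468 × 0.812 + 0.013 = 0.038552.

Unemployment rate after three quarters ≈ 3.86%.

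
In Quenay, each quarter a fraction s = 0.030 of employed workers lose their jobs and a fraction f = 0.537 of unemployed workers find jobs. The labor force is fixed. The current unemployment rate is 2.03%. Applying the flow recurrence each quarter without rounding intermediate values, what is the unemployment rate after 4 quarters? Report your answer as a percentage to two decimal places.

Unemployment rate after four quarters ≈ 5.18%.

With a fixed labor force, u_{t+1} = u_t + s·(1−u_t) − f·u_t = u_t·(1−s−f) + s.
Here 1−s−f = 0.433 and s = 0.030.
u_1 = 0.020300 × 0.433 + 0.030 = 0.038790.
u_2 = 0.038790 × 0.433 + 0.030 = 0.046796.
u_3 = 0.046796 × 0.433 + 0.030 = 0.050263.
u_4 = 0.050263 × 0.433 + 0.030 = 0.051764.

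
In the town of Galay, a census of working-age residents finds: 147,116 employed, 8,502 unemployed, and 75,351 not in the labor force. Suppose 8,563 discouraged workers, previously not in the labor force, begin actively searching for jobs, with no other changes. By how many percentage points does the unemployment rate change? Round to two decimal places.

Initially, labor force = 147,116 + 8,502 = 155,618, so u = 8,502/155,618 = 5.46%.
After the change, unemployed and labor force both rise by 8,563 → E = 147,116, U = 17,065, labor force = 164,181.
New unemployment rate = 17,065 / 164,181 = 10.39%.
Change = 10.39% − 5.46% = +4.93 percentage points.

The unemployment rate changes by +4.93 percentage points.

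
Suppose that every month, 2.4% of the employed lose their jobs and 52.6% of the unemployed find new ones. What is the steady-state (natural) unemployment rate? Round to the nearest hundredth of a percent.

Steady-state unemployment rate ≈ 4.36%.

At steady state the flows balance: s·E = f·U, so U/(E+U) = s/(s+f).
u* = 2.4 / (2.4 + 52.6) = 2.4 / 55.00 = 4.36%.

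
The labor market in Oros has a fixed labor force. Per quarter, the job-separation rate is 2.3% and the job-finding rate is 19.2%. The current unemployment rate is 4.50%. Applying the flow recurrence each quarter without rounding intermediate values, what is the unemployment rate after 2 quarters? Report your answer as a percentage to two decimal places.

Unemployment rate after two quarters ≈ 6.88%.

With a fixed labor force, u_{t+1} = u_t + s·(1−u_t) − f·u_t = u_t·(1−s−f) + s.
Here 1−s−f = 0.785 and s = 0.023.
u_1 = 0.045000 × 0.785 + 0.023 = 0.058325.
u_2 = 0.058325 × 0.785 + 0.023 = 0.068785.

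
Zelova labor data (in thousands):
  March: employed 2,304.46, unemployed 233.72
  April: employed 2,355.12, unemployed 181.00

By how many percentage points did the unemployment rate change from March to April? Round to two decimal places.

The unemployment rate changed by −2.07 percentage points.

March: labor force = 2,304.46 + 233.72 = 2,538.18; u = 233.72/2,538.18 = 9.21%.
April: labor force = 2,355.12 + 181.00 = 2,536.12; u = 181.00/2,536.12 = 7.14%.
Change = 7.14% − 9.21% = −2.07 pp.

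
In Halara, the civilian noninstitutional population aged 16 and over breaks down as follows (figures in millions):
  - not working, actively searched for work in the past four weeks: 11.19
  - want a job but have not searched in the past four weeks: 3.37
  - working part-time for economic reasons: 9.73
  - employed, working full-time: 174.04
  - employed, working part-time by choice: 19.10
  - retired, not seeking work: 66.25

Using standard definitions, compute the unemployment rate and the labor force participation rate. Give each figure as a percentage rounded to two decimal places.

Unemployment rate ≈ 5.23%; labor force participation rate ≈ 75.46%.

Employed = 9.73 + 174.04 + 19.10 = 202.87 million (anyone who worked, including part-time for economic reasons, counts as employed).
Unemployed = 11.19 million.
Labor force = 202.87 + 11.19 = 214.06 million.
Not in labor force = 3.37 + 66.25 = 69.62 million (those not working and not actively searching are outside the labor force — including those who want a job but have given up searching).
Civilian working-age population = 214.06 + 69.62 = 283.68 million.
Unemployment rate = 11.19 / 214.06 = 5.23%.
Labor force participation rate = 214.06 / 283.68 = 75.46%.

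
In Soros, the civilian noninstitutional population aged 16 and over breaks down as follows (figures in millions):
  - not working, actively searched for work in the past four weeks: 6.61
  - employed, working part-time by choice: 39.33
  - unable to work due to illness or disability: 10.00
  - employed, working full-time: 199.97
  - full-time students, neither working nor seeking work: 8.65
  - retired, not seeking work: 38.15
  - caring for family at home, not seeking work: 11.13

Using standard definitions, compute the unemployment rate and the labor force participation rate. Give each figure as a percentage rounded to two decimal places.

Unemployment rate ≈ 2.69%; labor force participation rate ≈ 78.36%.

Employed = 39.33 + 199.97 = 239.30 million.
Unemployed = 6.61 million.
Labor force = 239.30 + 6.61 = 245.91 million.
Not in labor force = 10.00 + 8.65 + 38.15 + 11.13 = 67.93 million (those not working and not actively searching are outside the labor force).
Civilian working-age population = 245.91 + 67.93 = 313.84 million.
Unemployment rate = 6.61 / 245.91 = 2.69%.
Labor force participation rate = 245.91 / 313.84 = 78.36%.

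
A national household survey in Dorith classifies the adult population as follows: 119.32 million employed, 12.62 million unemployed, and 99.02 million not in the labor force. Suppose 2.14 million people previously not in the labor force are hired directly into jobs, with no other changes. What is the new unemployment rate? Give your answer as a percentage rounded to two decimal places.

Initially, labor force = 119.32 + 12.62 = 131.94 million, so u = 12.62/131.94 = 9.56%.
After the change, employed and labor force both rise by 2.14; unemployed unchanged → E = 121.46, U = 12.62, labor force = 134.08 million.
New unemployment rate = 12.62 / 134.08 = 9.41%.

New unemployment rate ≈ 9.41%.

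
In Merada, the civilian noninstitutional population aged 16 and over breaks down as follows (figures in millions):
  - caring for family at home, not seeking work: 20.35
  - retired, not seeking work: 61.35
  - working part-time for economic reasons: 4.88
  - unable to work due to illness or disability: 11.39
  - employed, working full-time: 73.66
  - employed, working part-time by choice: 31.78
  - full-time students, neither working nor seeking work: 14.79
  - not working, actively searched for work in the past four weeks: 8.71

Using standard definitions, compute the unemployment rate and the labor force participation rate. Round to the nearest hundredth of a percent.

Employed = 4.88 + 73.66 + 31.78 = 110.32 million (anyone who worked, including part-time for economic reasons, counts as employed).
Unemployed = 8.71 million.
Labor force = 110.32 + 8.71 = 119.03 million.
Not in labor force = 20.35 + 61.35 + 11.39 + 14.79 = 107.88 million (those not working and not actively searching are outside the labor force).
Civilian working-age population = 119.03 + 107.88 = 226.91 million.
Unemployment rate = 8.71 / 119.03 = 7.32%.
Labor force participation rate = 119.03 / 226.91 = 52.46%.

Unemployment rate ≈ 7.32%; labor force participation rate ≈ 52.46%.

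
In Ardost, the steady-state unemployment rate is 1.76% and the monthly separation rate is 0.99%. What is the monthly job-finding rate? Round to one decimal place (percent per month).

From u* = s/(s+f): f = s·(1−u)/u.
f = 0.99 × (1 − 0.0176) / 0.0176 = 0.9726 / 0.0176 ≈ 55.3% per month.

Job-finding rate ≈ 55.3% per month.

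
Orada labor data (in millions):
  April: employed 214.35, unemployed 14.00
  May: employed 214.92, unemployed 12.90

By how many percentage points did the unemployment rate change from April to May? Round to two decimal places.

The unemployment rate changed by −0.47 percentage points.

April: labor force = 214.35 + 14.00 = 228.35; u = 14.00/228.35 = 6.13%.
May: labor force = 214.92 + 12.90 = 227.82; u = 12.90/227.82 = 5.66%.
Change = 5.66% − 6.13% = −0.47 pp.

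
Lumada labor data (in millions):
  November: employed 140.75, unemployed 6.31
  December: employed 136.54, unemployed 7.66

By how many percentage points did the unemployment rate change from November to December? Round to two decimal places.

The unemployment rate changed by +1.02 percentage points.

November: labor force = 140.75 + 6.31 = 147.06; u = 6.31/147.06 = 4.29%.
December: labor force = 136.54 + 7.66 = 144.20; u = 7.66/144.20 = 5.31%.
Change = 5.31% − 4.29% = +1.02 pp.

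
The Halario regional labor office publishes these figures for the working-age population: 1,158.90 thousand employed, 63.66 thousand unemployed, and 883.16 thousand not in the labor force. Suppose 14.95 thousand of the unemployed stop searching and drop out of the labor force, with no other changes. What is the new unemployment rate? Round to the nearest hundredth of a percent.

Initially, labor force = 1,158.90 + 63.66 = 1,222.56 thousand, so u = 63.66/1,222.56 = 5.21%.
After the change, unemployed and labor force both fall by 14.95 → E = 1,158.90, U = 48.71, labor force = 1,207.61 thousand.
New unemployment rate = 48.71 / 1,207.61 = 4.03%.

New unemployment rate ≈ 4.03%.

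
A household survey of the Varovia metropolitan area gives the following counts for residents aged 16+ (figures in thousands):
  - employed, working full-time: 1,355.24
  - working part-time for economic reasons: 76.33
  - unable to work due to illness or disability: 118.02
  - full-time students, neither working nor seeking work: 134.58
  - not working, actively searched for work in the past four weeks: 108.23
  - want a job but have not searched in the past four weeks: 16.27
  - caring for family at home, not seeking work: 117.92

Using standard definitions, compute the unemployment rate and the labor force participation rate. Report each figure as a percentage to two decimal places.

Employed = 1,355.24 + 76.33 = 1,431.57 thousand (anyone who worked, including part-time for economic reasons, counts as employed).
Unemployed = 108.23 thousand.
Labor force = 1,431.57 + 108.23 = 1,539.80 thousand.
Not in labor force = 118.02 + 134.58 + 16.27 + 117.92 = 386.79 thousand (those not working and not actively searching are outside the labor force — including those who want a job but have given up searching).
Civilian working-age population = 1,539.80 + 386.79 = 1,926.59 thousand.
Unemployment rate = 108.23 / 1,539.80 = 7.03%.
Labor force participation rate = 1,539.80 / 1,926.59 = 79.92%.

Unemployment rate ≈ 7.03%; labor force participation rate ≈ 79.92%.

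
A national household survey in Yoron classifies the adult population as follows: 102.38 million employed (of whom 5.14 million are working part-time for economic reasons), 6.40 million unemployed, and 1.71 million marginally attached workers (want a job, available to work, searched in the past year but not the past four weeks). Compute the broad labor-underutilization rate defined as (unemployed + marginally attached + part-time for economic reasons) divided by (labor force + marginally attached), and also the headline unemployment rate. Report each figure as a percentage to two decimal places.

Labor force = 102.38 + 6.40 = 108.78 million.
Numerator = 6.40 + 1.71 + 5.14 = 13.25 million.
Denominator = 108.78 + 1.71 = 110.49 million.
Broad rate = 13.25 / 110.49 = 11.99%.
Headline unemployment rate = 6.40 / 108.78 = 5.88%.

Broad underutilization rate ≈ 11.99%; headline unemployment rate ≈ 5.88%.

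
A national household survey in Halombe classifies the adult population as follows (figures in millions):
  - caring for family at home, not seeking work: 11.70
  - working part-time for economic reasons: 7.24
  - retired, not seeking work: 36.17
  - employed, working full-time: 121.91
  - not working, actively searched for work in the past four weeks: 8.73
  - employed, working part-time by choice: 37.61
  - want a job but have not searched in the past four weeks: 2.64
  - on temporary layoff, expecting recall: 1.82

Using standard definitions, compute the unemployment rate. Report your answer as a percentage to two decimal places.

Employed = 7.24 + 121.91 + 37.61 = 166.76 million (anyone who worked, including part-time for economic reasons, counts as employed).
Unemployed = 8.73 + 1.82 = 10.55 million (jobless and actively searching, or on temporary layoff).
Labor force = 166.76 + 10.55 = 177.31 million.
Unemployment rate = 10.55 / 177.31 = 5.95%.

Unemployment rate ≈ 5.95%.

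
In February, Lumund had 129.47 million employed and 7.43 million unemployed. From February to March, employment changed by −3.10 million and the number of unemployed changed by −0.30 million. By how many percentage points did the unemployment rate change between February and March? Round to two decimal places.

February: labor force = 129.47 + 7.43 = 136.90; u = 7.43/136.90 = 5.43%.
March: labor force = 126.37 + 7.13 = 133.50; u = 7.13/133.50 = 5.34%.
Change = 5.34% − 5.43% = −0.09 pp.

The unemployment rate changed by −0.09 percentage points.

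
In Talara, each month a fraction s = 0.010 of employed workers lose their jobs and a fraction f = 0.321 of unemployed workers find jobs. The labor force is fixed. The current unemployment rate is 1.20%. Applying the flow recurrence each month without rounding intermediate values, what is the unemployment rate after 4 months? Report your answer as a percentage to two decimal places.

Unemployment rate after four months ≈ 2.66%.

With a fixed labor force, u_{t+1} = u_t + s·(1−u_t) − f·u_t = u_t·(1−s−f) + s.
Here 1−s−f = 0.669 and s = 0.010.
u_1 = 0.012000 × 0.669 + 0.010 = 0.018028.
u_2 = 0.018028 × 0.669 + 0.010 = 0.022061.
u_3 = 0.022061 × 0.669 + 0.010 = 0.024759.
u_4 = 0.024759 × 0.669 + 0.010 = 0.026564.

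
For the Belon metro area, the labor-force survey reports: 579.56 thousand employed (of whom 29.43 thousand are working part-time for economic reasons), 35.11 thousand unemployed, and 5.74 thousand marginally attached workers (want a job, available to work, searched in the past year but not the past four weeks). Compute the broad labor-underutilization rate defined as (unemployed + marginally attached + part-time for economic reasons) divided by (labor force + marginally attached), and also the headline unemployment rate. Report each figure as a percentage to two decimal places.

Labor force = 579.56 + 35.11 = 614.67 thousand.
Numerator = 35.11 + 5.74 + 29.43 = 70.28 thousand.
Denominator = 614.67 + 5.74 = 620.41 thousand.
Broad rate = 70.28 / 620.41 = 11.33%.
Headline unemployment rate = 35.11 / 614.67 = 5.71%.

Broad underutilization rate ≈ 11.33%; headline unemployment rate ≈ 5.71%.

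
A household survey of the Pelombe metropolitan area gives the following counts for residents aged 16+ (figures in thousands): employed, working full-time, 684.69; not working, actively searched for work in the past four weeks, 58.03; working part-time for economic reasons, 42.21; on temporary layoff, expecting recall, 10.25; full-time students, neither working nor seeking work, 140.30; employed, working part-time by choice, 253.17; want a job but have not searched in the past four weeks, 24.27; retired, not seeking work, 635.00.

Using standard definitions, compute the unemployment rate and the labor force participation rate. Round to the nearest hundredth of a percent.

Unemployment rate ≈ 6.51%; labor force participation rate ≈ 56.73%.

Employed = 684.69 + 42.21 + 253.17 = 980.07 thousand (anyone who worked, including part-time for economic reasons, counts as employed).
Unemployed = 58.03 + 10.25 = 68.28 thousand (jobless and actively searching, or on temporary layoff).
Labor force = 980.07 + 68.28 = 1,048.35 thousand.
Not in labor force = 140.30 + 24.27 + 635.00 = 799.57 thousand (those not working and not actively searching are outside the labor force — including those who want a job but have given up searching).
Civilian working-age population = 1,048.35 + 799.57 = 1,847.92 thousand.
Unemployment rate = 68.28 / 1,048.35 = 6.51%.
Labor force participation rate = 1,048.35 / 1,847.92 = 56.73%.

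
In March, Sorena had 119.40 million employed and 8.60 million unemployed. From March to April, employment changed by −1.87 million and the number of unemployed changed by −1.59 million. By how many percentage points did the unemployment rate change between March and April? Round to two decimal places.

March: labor force = 119.40 + 8.60 = 128.00; u = 8.60/128.00 = 6.72%.
April: labor force = 117.53 + 7.01 = 124.54; u = 7.01/124.54 = 5.63%.
Change = 5.63% − 6.72% = −1.09 pp.

The unemployment rate changed by −1.09 percentage points.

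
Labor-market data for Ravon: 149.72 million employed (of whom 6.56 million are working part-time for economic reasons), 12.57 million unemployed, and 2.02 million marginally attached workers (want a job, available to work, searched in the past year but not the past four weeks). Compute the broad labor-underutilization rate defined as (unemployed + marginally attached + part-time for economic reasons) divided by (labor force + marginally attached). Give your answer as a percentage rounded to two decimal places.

Labor force = 149.72 + 12.57 = 162.29 million.
Numerator = 12.57 + 2.02 + 6.56 = 21.15 million.
Denominator = 162.29 + 2.02 = 164.31 million.
Broad rate = 21.15 / 164.31 = 12.87%.

Broad underutilization rate ≈ 12.87%.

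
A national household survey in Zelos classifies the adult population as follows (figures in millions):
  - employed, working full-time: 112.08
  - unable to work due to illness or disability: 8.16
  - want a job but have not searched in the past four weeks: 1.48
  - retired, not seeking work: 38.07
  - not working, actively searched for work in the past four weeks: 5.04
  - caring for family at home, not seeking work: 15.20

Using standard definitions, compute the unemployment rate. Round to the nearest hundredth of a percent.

Unemployment rate ≈ 4.30%.

Employed = 112.08 million.
Unemployed = 5.04 million.
Labor force = 112.08 + 5.04 = 117.12 million.
Unemployment rate = 5.04 / 117.12 = 4.30%.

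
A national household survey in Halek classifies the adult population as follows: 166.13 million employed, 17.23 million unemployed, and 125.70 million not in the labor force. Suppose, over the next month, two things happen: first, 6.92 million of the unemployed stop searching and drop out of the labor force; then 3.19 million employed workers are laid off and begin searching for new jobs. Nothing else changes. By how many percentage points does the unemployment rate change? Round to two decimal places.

The unemployment rate changes by −1.75 percentage points.

Initially, labor force = 166.13 + 17.23 = 183.36 million, so u = 17.23/183.36 = 9.40%.
After the first change, unemployed and labor force both fall by 6.92 → E = 166.13, U = 10.31, labor force = 176.44 million.
After the second change, employed falls and unemployed rises by 3.19; labor force unchanged → E = 162.94, U = 13.50, labor force = 176.44 million.
New unemployment rate = 13.50 / 176.44 = 7.65%.
Change = 7.65% − 9.40% = −1.75 percentage points.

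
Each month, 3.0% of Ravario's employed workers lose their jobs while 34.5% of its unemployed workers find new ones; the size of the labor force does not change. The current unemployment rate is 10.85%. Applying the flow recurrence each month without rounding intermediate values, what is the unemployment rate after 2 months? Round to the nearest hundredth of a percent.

Unemployment rate after two months ≈ 9.11%.

With a fixed labor force, u_{t+1} = u_t + s·(1−u_t) − f·u_t = u_t·(1−s−f) + s.
Here 1−s−f = 0.625 and s = 0.030.
u_1 = 0.108500 × 0.625 + 0.030 = 0.097812.
u_2 = 0.097812 × 0.625 + 0.030 = 0.091133.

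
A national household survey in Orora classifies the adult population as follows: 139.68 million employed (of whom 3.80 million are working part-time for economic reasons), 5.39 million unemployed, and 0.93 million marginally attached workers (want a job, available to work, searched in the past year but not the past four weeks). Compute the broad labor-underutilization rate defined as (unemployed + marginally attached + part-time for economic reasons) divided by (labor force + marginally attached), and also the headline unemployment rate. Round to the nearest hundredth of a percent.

Labor force = 139.68 + 5.39 = 145.07 million.
Numerator = 5.39 + 0.93 + 3.80 = 10.12 million.
Denominator = 145.07 + 0.93 = 146.00 million.
Broad rate = 10.12 / 146.00 = 6.93%.
Headline unemployment rate = 5.39 / 145.07 = 3.72%.

Broad underutilization rate ≈ 6.93%; headline unemployment rate ≈ 3.72%.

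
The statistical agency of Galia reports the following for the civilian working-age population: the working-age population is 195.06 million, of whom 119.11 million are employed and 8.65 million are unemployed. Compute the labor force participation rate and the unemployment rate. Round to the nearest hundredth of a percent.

Labor force = employed + unemployed = 119.11 + 8.65 = 127.76 million.
Unemployment rate = 8.65 / 127.76 = 6.77%.
Labor force participation rate = 127.76 / 195.06 = 65.50%.

Labor force participation rate ≈ 65.50%; unemployment rate ≈ 6.77%.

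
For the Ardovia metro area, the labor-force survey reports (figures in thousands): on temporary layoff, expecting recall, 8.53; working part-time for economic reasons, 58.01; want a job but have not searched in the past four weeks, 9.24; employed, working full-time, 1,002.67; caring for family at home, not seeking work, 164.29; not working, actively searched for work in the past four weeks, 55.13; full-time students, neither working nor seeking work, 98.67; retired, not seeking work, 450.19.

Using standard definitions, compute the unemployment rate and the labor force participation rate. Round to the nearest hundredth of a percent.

Employed = 58.01 + 1,002.67 = 1,060.68 thousand (anyone who worked, including part-time for economic reasons, counts as employed).
Unemployed = 8.53 + 55.13 = 63.66 thousand (jobless and actively searching, or on temporary layoff).
Labor force = 1,060.68 + 63.66 = 1,124.34 thousand.
Not in labor force = 9.24 + 164.29 + 98.67 + 450.19 = 722.39 thousand (those not working and not actively searching are outside the labor force — including those who want a job but have given up searching).
Civilian working-age population = 1,124.34 + 722.39 = 1,846.73 thousand.
Unemployment rate = 63.66 / 1,124.34 = 5.66%.
Labor force participation rate = 1,124.34 / 1,846.73 = 60.88%.

Unemployment rate ≈ 5.66%; labor force participation rate ≈ 60.88%.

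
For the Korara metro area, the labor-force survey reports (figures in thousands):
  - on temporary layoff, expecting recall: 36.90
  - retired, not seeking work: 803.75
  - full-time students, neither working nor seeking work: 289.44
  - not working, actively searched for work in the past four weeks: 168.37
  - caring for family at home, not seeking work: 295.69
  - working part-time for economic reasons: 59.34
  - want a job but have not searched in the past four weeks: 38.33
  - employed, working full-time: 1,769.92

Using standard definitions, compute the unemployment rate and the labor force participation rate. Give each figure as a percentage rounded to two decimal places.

Unemployment rate ≈ 10.09%; labor force participation rate ≈ 58.77%.

Employed = 59.34 + 1,769.92 = 1,829.26 thousand (anyone who worked, including part-time for economic reasons, counts as employed).
Unemployed = 36.90 + 168.37 = 205.27 thousand (jobless and actively searching, or on temporary layoff).
Labor force = 1,829.26 + 205.27 = 2,034.53 thousand.
Not in labor force = 803.75 + 289.44 + 295.69 + 38.33 = 1,427.21 thousand (those not working and not actively searching are outside the labor force — including those who want a job but have given up searching).
Civilian working-age population = 2,034.53 + 1,427.21 = 3,461.74 thousand.
Unemployment rate = 205.27 / 2,034.53 = 10.09%.
Labor force participation rate = 2,034.53 / 3,461.74 = 58.77%.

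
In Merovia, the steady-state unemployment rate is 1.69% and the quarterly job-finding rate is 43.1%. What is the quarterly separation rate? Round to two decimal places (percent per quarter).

From u* = s/(s+f): s = u·f/(1−u).
s = 0.0169 × 43.1 / (1 − 0.0169) = 0.7284 / 0.9831 ≈ 0.74% per quarter.

Separation rate ≈ 0.74% per quarter.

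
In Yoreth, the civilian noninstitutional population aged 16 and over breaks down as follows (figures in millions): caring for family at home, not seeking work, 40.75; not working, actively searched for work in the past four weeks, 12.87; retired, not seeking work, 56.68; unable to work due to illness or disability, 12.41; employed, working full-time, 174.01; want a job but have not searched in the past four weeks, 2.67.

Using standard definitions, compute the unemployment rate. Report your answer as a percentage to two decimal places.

Unemployment rate ≈ 6.89%.

Employed = 174.01 million.
Unemployed = 12.87 million.
Labor force = 174.01 + 12.87 = 186.88 million.
Unemployment rate = 12.87 / 186.88 = 6.89%.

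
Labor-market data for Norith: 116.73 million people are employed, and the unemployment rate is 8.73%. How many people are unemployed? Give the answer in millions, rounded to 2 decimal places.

About 11.17 million are unemployed.

Let U be the number unemployed. The labor force is E + U, and U/(E+U) = 0.0873.
So U = 0.0873 × 116.73 / (1 − 0.0873) = 10.1905 / 0.9127 ≈ 11.17 million.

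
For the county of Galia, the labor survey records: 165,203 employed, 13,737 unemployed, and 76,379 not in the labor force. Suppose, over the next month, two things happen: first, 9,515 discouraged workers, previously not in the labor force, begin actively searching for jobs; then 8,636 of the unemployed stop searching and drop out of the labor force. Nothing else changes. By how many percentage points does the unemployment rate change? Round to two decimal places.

The unemployment rate changes by +0.45 percentage points.

Initially, labor force = 165,203 + 13,737 = 178,940, so u = 13,737/178,940 = 7.68%.
After the first change, unemployed and labor force both rise by 9,515 → E = 165,203, U = 23,252, labor force = 188,455.
After the second change, unemployed and labor force both fall by 8,636 → E = 165,203, U = 14,616, labor force = 179,819.
New unemployment rate = 14,616 / 179,819 = 8.13%.
Change = 8.13% − 7.68% = +0.45 percentage points.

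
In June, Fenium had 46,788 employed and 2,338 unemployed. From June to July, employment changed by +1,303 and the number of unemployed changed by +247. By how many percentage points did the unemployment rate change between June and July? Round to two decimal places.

The unemployment rate changed by +0.34 percentage points.

June: labor force = 46,788 + 2,338 = 49,126; u = 2,338/49,126 = 4.76%.
July: labor force = 48,091 + 2,585 = 50,676; u = 2,585/50,676 = 5.10%.
Change = 5.10% − 4.76% = +0.34 pp.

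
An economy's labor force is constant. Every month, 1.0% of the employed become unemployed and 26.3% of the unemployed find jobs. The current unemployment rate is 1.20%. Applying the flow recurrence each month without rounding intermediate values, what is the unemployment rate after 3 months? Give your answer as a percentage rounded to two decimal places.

Unemployment rate after three months ≈ 2.72%.

With a fixed labor force, u_{t+1} = u_t + s·(1−u_t) − f·u_t = u_t·(1−s−f) + s.
Here 1−s−f = 0.727 and s = 0.010.
u_1 = 0.012000 × 0.727 + 0.010 = 0.018724.
u_2 = 0.018724 × 0.727 + 0.010 = 0.023612.
u_3 = 0.023612 × 0.727 + 0.010 = 0.027166.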